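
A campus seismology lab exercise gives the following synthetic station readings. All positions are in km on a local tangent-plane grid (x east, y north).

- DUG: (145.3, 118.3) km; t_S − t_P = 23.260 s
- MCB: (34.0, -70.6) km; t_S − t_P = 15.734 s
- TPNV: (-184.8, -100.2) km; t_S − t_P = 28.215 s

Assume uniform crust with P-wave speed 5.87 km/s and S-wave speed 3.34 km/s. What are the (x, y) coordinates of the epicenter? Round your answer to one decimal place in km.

Distance from S−P lag: d = Δt · v_P v_S / (v_P − v_S) = Δt · (5.87·3.34)/(5.87−3.34) ≈ 7.7493·Δt.
So d_DUG = 180.25, d_MCB = 121.93, d_TPNV = 218.65 km.
Circle about each station: (x − 145.3)² + (y − 118.3)² = 180.25²; (x − 34.0)² + (y + 70.6)² = 121.93²; (x + 184.8)² + (y + 100.2)² = 218.65².
Subtracting the DUG equation from the MCB and TPNV equations removes the quadratic terms:
-222.6 x − 377.8 y = -11343.48
-660.2 x − 437.0 y = -6233.66
Solving the 2×2 system: x ≈ -17.1, y ≈ 40.1 km.

x ≈ -17.1 km, y ≈ 40.1 km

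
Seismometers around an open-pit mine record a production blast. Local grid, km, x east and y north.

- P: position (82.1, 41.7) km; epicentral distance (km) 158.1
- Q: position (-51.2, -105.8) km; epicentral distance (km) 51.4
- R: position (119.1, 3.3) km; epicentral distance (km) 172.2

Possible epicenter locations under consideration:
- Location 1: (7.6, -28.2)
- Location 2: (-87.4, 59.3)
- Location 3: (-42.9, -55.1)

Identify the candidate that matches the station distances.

For each candidate, compare |candidate − station| to the reported distance:
Location 1: residuals P 55.9, Q 46.0, R 56.3 → max 56.3 km
Location 2: residuals P 12.3, Q 117.6, R 41.8 → max 117.6 km
Location 3: residuals P 0.0, Q 0.0, R 0.0 → max 0.0 km
Only Location 3 has all residuals ≈ 0.

Location 3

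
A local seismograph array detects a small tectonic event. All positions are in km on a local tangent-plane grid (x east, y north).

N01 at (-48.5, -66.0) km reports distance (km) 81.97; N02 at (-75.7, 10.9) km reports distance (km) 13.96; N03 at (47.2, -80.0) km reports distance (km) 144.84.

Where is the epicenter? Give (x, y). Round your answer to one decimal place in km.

Circle about each station: (x + 48.5)² + (y + 66.0)² = 81.97²; (x + 75.7)² + (y − 10.9)² = 13.96²; (x − 47.2)² + (y + 80.0)² = 144.84².
Subtracting the N01 equation from the N02 and N03 equations removes the quadratic terms:
-54.4 x + 153.8 y = 5665.25
191.4 x − 28.0 y = -12339.95
Solving the 2×2 system: x ≈ -62.3, y ≈ 14.8 km.
Check against N01 (with the unrounded x, y): √((x + 48.5)²+(y + 66.0)²) = 81.97 ≈ 81.97 km. ✓

x ≈ -62.3 km, y ≈ 14.8 km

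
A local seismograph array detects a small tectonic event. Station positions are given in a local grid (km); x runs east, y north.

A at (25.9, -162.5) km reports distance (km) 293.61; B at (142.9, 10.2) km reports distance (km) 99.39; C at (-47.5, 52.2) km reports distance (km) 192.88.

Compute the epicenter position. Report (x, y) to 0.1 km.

Circle about each station: (x − 25.9)² + (y + 162.5)² = 293.61²; (x − 142.9)² + (y − 10.2)² = 99.39²; (x + 47.5)² + (y − 52.2)² = 192.88².
Subtracting the A equation from the B and C equations removes the quadratic terms:
234.0 x + 345.4 y = 69775.85
-146.8 x + 429.4 y = 26908.17
Solving the 2×2 system: x ≈ 136.7, y ≈ 109.4 km.
Check against A (with the unrounded x, y): √((x − 25.9)²+(y + 162.5)²) = 293.61 ≈ 293.61 km. ✓

136.7 km east, 109.4 km north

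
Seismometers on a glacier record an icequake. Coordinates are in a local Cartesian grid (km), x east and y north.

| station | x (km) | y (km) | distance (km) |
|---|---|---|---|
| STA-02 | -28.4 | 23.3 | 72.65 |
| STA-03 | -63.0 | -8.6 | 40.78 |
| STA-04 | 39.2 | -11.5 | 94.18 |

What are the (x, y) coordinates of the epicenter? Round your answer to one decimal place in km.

Circle about each station: (x + 28.4)² + (y − 23.3)² = 72.65²; (x + 63.0)² + (y + 8.6)² = 40.78²; (x − 39.2)² + (y + 11.5)² = 94.18².
Subtracting pairs of circle equations eliminates x²+y² and gives linear equations (the radical axes):
-69.2 x − 63.8 y = 6308.52
135.2 x − 69.6 y = -3272.41
Solving the 2×2 system: x ≈ -48.2, y ≈ -46.6 km.

-48.2 km east, -46.6 km north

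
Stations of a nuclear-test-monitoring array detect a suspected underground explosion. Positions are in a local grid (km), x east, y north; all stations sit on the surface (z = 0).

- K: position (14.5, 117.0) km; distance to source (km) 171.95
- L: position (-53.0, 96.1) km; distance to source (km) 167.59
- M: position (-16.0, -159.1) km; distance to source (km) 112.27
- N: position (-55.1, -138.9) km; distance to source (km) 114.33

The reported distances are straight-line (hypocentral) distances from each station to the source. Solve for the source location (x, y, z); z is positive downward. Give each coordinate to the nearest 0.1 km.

Each station gives a sphere (x−x_i)² + (y−y_i)² + z² = d_i² (stations at z=0).
Subtracting the K sphere from L and M: z² cancels, leaving linear equations in x and y:
-135.0 x − 41.8 y = -374.65
-61.0 x − 552.2 y = 28631.81
Solving: x ≈ 19.496, y ≈ -54.004 km (keep extra digits for the depth step; rounded: 19.5, -54.0).
Then from the K sphere: z² = 171.95² − (x − 14.5)² − (y − 117.0)² with x = 19.496, y = -54.004, so z ≈ 17.305 ≈ 17.3 km.

(19.5, -54.0, 17.3)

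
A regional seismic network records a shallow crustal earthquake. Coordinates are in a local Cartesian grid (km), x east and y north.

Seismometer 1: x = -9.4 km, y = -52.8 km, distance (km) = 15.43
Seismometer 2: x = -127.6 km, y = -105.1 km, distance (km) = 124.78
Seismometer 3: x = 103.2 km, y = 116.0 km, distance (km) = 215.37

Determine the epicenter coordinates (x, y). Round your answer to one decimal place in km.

Circle about each station: (x + 9.4)² + (y + 52.8)² = 15.43²; (x + 127.6)² + (y + 105.1)² = 124.78²; (x − 103.2)² + (y − 116.0)² = 215.37².
Subtracting the Seismometer 1 equation from the Seismometer 2 and Seismometer 3 equations removes the quadratic terms:
-236.4 x − 104.6 y = 9119.61
225.2 x + 337.6 y = -24916.11
Solving the 2×2 system: x ≈ -8.4, y ≈ -68.2 km.

x ≈ -8.4 km, y ≈ -68.2 km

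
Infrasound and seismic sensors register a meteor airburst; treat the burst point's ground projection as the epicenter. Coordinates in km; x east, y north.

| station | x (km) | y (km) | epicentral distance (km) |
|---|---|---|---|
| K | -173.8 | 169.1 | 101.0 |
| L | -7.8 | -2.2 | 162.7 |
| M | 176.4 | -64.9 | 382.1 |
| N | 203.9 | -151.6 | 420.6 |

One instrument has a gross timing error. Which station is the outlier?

Solve using three stations at a time. Using K, L, N (subtract circle equations pairwise → linear system) gives (x, y) ≈ (-153.3, 70.3).
Distances from that point to each station vs reported:
  K: calculated 100.9 vs reported 101.0 → residual 0.1 km
  L: calculated 162.6 vs reported 162.7 → residual 0.1 km
  M: calculated 356.4 vs reported 382.1 → residual 25.7 km
  N: calculated 420.6 vs reported 420.6 → residual 0.0 km
K, L, N are mutually consistent (residuals ≈ 0); M is off by 25.7 km.

M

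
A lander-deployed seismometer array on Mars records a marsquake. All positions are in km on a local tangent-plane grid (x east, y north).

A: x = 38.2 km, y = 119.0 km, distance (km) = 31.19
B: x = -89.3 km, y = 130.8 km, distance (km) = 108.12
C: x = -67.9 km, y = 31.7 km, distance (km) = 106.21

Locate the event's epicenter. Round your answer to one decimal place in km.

(14.1, 99.2)

Circle about each station: (x − 38.2)² + (y − 119.0)² = 31.19²; (x + 89.3)² + (y − 130.8)² = 108.12²; (x + 67.9)² + (y − 31.7)² = 106.21².
Subtracting pairs of circle equations eliminates x²+y² and gives linear equations (the radical axes):
-255.0 x + 23.6 y = -1254.23
-212.2 x − 174.6 y = -20312.69
Solving the 2×2 system: x ≈ 14.1, y ≈ 99.2 km.
Check against A (with the unrounded x, y): √((x − 38.2)²+(y − 119.0)²) = 31.19 ≈ 31.19 km. ✓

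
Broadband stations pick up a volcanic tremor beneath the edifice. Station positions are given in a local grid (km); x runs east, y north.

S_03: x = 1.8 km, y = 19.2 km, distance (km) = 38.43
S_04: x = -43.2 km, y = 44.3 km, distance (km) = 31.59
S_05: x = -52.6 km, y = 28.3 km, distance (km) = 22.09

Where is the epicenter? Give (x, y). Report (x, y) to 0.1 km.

x ≈ -36.2 km, y ≈ 13.5 km

Circle about each station: (x − 1.8)² + (y − 19.2)² = 38.43²; (x + 43.2)² + (y − 44.3)² = 31.59²; (x + 52.6)² + (y − 28.3)² = 22.09².
Subtracting the S_03 equation from the S_04 and S_05 equations removes the quadratic terms:
-90.0 x + 50.2 y = 3935.79
-108.8 x + 18.2 y = 4184.67
Solving the 2×2 system: x ≈ -36.2, y ≈ 13.5 km.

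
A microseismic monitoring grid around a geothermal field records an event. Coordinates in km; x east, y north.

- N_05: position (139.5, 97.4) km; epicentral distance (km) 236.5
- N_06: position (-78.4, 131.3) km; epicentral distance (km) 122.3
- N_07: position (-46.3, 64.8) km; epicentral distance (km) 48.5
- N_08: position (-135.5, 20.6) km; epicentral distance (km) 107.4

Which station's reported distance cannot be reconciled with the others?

N_05

Solve using three stations at a time. Using N_06, N_07, N_08 (subtract circle equations pairwise → linear system) gives (x, y) ≈ (-28.1, 19.8).
Distances from that point to each station vs reported:
  N_05: calculated 184.7 vs reported 236.5 → residual 51.8 km
  N_06: calculated 122.3 vs reported 122.3 → residual 0.0 km
  N_07: calculated 48.5 vs reported 48.5 → residual 0.0 km
  N_08: calculated 107.4 vs reported 107.4 → residual 0.0 km
N_06, N_07, N_08 are mutually consistent (residuals ≈ 0); N_05 is off by 51.8 km.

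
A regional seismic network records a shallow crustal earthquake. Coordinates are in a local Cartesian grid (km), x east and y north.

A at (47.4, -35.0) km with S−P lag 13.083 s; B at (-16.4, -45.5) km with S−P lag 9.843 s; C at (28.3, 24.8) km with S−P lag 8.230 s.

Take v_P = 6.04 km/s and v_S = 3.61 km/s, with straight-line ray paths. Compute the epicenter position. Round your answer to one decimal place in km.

x ≈ -44.3 km, y ≈ 38.3 km

Distance from S−P lag: d = Δt · v_P v_S / (v_P − v_S) = Δt · (6.04·3.61)/(6.04−3.61) ≈ 8.9730·Δt.
So d_A = 117.39, d_B = 88.32, d_C = 73.85 km.
Circle about each station: (x − 47.4)² + (y + 35.0)² = 117.39²; (x + 16.4)² + (y + 45.5)² = 88.32²; (x − 28.3)² + (y − 24.8)² = 73.85².
Subtracting the A equation from the B and C equations removes the quadratic terms:
-127.6 x − 21.0 y = 4847.44
-38.2 x + 119.6 y = 6270.76
Solving the 2×2 system: x ≈ -44.3, y ≈ 38.3 km.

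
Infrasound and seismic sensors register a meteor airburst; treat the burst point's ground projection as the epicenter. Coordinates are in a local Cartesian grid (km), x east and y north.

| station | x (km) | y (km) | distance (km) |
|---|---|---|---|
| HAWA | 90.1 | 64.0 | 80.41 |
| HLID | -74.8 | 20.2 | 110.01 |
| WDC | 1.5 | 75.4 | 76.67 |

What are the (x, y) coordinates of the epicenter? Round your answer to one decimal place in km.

Circle about each station: (x − 90.1)² + (y − 64.0)² = 80.41²; (x + 74.8)² + (y − 20.2)² = 110.01²; (x − 1.5)² + (y − 75.4)² = 76.67².
Subtracting the HAWA equation from the HLID and WDC equations removes the quadratic terms:
-329.8 x − 87.6 y = -11847.36
-177.2 x + 22.8 y = -5939.12
Solving the 2×2 system: x ≈ 34.3, y ≈ 6.1 km.

34.3 km east, 6.1 km north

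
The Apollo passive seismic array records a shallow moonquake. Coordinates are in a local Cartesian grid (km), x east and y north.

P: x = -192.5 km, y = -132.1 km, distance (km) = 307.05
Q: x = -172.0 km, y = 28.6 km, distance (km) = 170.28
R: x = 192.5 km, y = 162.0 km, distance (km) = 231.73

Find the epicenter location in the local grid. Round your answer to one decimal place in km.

Circle about each station: (x + 192.5)² + (y + 132.1)² = 307.05²; (x + 172.0)² + (y − 28.6)² = 170.28²; (x − 192.5)² + (y − 162.0)² = 231.73².
Subtracting pairs of circle equations eliminates x²+y² and gives linear equations (the radical axes):
41.0 x + 321.4 y = 41179.72
770.0 x + 588.2 y = 49374.50
Solving the 2×2 system: x ≈ -37.4, y ≈ 132.9 km.

x ≈ -37.4 km, y ≈ 132.9 km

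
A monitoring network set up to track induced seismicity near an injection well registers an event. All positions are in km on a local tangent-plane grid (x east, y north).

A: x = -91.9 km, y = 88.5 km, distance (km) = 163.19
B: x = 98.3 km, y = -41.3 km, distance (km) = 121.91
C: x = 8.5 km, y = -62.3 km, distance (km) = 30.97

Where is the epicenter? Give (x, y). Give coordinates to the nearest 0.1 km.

(-22.3, -59.1)

Circle about each station: (x + 91.9)² + (y − 88.5)² = 163.19²; (x − 98.3)² + (y + 41.3)² = 121.91²; (x − 8.5)² + (y + 62.3)² = 30.97².
Subtracting the A equation from the B and C equations removes the quadratic terms:
380.4 x − 259.6 y = 6859.65
200.8 x − 301.6 y = 13347.52
Solving the 2×2 system: x ≈ -22.3, y ≈ -59.1 km.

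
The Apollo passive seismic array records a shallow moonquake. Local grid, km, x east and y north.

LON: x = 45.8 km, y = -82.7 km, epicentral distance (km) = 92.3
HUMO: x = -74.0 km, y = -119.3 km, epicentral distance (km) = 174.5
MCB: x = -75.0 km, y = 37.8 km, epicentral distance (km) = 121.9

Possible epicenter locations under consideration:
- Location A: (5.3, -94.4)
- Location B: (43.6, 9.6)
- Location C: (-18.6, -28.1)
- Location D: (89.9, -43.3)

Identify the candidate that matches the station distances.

Location B

For each candidate, compare |candidate − station| to the reported distance:
Location A: residuals LON 50.1, HUMO 91.4, MCB 32.8 → max 91.4 km
Location B: residuals LON 0.0, HUMO 0.0, MCB 0.0 → max 0.0 km
Location C: residuals LON 7.9, HUMO 67.8, MCB 35.2 → max 67.8 km
Location D: residuals LON 33.2, HUMO 6.2, MCB 61.9 → max 61.9 km
Only Location B has all residuals ≈ 0.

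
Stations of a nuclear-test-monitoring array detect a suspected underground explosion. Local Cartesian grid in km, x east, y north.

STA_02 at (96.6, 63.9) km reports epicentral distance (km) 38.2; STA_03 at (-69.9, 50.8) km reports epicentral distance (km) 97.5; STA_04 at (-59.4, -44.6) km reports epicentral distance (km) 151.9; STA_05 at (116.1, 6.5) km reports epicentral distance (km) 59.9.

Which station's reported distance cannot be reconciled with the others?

Solve using three stations at a time. Using STA_02, STA_04, STA_05 (subtract circle equations pairwise → linear system) gives (x, y) ≈ (66.6, 40.2).
Distances from that point to each station vs reported:
  STA_02: calculated 38.2 vs reported 38.2 → residual 0.0 km
  STA_03: calculated 136.9 vs reported 97.5 → residual 39.4 km
  STA_04: calculated 151.9 vs reported 151.9 → residual 0.0 km
  STA_05: calculated 59.9 vs reported 59.9 → residual 0.0 km
STA_02, STA_04, STA_05 are mutually consistent (residuals ≈ 0); STA_03 is off by 39.4 km.

STA_03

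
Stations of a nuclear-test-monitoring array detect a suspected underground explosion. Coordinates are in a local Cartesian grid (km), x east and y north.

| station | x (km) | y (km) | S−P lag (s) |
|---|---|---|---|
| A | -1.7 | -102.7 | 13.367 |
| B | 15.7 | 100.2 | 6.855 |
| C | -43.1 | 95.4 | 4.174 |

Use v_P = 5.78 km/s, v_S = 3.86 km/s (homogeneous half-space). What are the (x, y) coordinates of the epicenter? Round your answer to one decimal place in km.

Distance from S−P lag: d = Δt · v_P v_S / (v_P − v_S) = Δt · (5.78·3.86)/(5.78−3.86) ≈ 11.6202·Δt.
So d_A = 155.33, d_B = 79.66, d_C = 48.50 km.
Circle about each station: (x + 1.7)² + (y + 102.7)² = 155.33²; (x − 15.7)² + (y − 100.2)² = 79.66²; (x + 43.1)² + (y − 95.4)² = 48.50².
Subtracting pairs of circle equations eliminates x²+y² and gives linear equations (the radical axes):
34.8 x + 405.8 y = 17518.04
-82.8 x + 396.2 y = 22183.75
Solving the 2×2 system: x ≈ -43.5, y ≈ 46.9 km.

-43.5 km east, 46.9 km north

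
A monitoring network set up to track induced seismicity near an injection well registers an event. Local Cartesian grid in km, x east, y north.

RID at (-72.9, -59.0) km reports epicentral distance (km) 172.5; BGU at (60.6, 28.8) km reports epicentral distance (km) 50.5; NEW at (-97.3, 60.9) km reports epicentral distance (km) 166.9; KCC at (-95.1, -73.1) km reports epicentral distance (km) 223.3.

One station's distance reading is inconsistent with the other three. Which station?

Solve using three stations at a time. Using BGU, NEW, KCC (subtract circle equations pairwise → linear system) gives (x, y) ≈ (68.7, 78.7).
Distances from that point to each station vs reported:
  RID: calculated 197.5 vs reported 172.5 → residual 25.0 km
  BGU: calculated 50.6 vs reported 50.5 → residual 0.1 km
  NEW: calculated 166.9 vs reported 166.9 → residual 0.0 km
  KCC: calculated 223.3 vs reported 223.3 → residual 0.0 km
BGU, NEW, KCC are mutually consistent (residuals ≈ 0); RID is off by 25.0 km.

RID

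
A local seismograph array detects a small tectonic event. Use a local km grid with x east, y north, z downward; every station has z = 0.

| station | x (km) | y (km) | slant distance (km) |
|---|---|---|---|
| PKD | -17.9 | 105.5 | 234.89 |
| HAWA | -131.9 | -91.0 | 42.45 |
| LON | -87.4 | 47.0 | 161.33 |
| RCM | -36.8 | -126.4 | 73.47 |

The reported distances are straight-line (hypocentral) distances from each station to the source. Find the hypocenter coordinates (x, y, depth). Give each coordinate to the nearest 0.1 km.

(-104.3, -111.5, 24.9)

Each station gives a sphere (x−x_i)² + (y−y_i)² + z² = d_i² (stations at z=0).
Subtracting the PKD sphere from HAWA and LON: z² cancels, leaving linear equations in x and y:
-228.0 x − 393.0 y = 67599.26
-139.0 x − 117.0 y = 27543.04
Solving: x ≈ -104.300, y ≈ -111.498 km (keep extra digits for the depth step; rounded: -104.3, -111.5).
Then from the PKD sphere: z² = 234.89² − (x + 17.9)² − (y − 105.5)² with x = -104.300, y = -111.498, so z ≈ 24.904 ≈ 24.9 km.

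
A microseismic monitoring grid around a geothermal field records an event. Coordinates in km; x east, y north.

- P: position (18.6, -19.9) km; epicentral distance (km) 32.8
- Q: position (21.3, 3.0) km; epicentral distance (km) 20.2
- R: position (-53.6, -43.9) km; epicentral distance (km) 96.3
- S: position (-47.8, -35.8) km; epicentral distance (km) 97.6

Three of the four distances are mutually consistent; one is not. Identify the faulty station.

Solve using three stations at a time. Using P, Q, S (subtract circle equations pairwise → linear system) gives (x, y) ≈ (41.5, 3.6).
Distances from that point to each station vs reported:
  P: calculated 32.8 vs reported 32.8 → residual 0.0 km
  Q: calculated 20.2 vs reported 20.2 → residual 0.0 km
  R: calculated 106.3 vs reported 96.3 → residual 10.0 km
  S: calculated 97.6 vs reported 97.6 → residual 0.0 km
P, Q, S are mutually consistent (residuals ≈ 0); R is off by 10.0 km.

R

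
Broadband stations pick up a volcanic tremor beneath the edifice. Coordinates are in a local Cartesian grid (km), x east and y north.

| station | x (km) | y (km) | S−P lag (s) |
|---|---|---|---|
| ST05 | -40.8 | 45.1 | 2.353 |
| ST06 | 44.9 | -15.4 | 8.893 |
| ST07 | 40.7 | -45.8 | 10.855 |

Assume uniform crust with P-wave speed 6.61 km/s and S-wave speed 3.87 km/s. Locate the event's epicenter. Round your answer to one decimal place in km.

Distance from S−P lag: d = Δt · v_P v_S / (v_P − v_S) = Δt · (6.61·3.87)/(6.61−3.87) ≈ 9.3360·Δt.
So d_ST05 = 21.97, d_ST06 = 83.03, d_ST07 = 101.34 km.
Circle about each station: (x + 40.8)² + (y − 45.1)² = 21.97²; (x − 44.9)² + (y + 15.4)² = 83.03²; (x − 40.7)² + (y + 45.8)² = 101.34².
Subtracting pairs of circle equations eliminates x²+y² and gives linear equations (the radical axes):
171.4 x − 121.0 y = -7856.78
163.0 x − 181.8 y = -9731.63
Solving the 2×2 system: x ≈ -21.9, y ≈ 33.9 km.

x ≈ -21.9 km, y ≈ 33.9 km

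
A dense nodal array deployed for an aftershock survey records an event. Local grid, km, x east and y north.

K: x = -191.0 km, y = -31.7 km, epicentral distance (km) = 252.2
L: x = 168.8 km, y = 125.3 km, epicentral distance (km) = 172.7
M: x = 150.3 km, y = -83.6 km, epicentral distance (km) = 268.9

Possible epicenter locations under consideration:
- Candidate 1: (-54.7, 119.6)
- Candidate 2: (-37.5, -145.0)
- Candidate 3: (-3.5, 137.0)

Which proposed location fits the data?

Candidate 3

For each candidate, compare |candidate − station| to the reported distance:
Candidate 1: residuals K 48.6, L 50.9, M 19.7 → max 50.9 km
Candidate 2: residuals K 61.4, L 167.3, M 71.3 → max 167.3 km
Candidate 3: residuals K 0.0, L 0.0, M 0.0 → max 0.0 km
Only Candidate 3 has all residuals ≈ 0.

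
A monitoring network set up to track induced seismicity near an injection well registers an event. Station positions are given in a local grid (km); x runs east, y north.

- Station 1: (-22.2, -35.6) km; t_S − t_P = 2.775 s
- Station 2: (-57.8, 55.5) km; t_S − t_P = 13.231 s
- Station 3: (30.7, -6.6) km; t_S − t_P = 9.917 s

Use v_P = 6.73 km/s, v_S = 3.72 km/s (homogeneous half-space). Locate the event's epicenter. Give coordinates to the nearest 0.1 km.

(-37.7, -52.7)

Distance from S−P lag: d = Δt · v_P v_S / (v_P − v_S) = Δt · (6.73·3.72)/(6.73−3.72) ≈ 8.3175·Δt.
So d_Station 1 = 23.08, d_Station 2 = 110.05, d_Station 3 = 82.48 km.
Circle about each station: (x + 22.2)² + (y + 35.6)² = 23.08²; (x + 57.8)² + (y − 55.5)² = 110.05²; (x − 30.7)² + (y + 6.6)² = 82.48².
Subtracting pairs of circle equations eliminates x²+y² and gives linear equations (the radical axes):
-71.2 x + 182.2 y = -6917.43
105.8 x + 58.0 y = -7044.41
Solving the 2×2 system: x ≈ -37.7, y ≈ -52.7 km.
Check against Station 1 (with the unrounded x, y): √((x + 22.2)²+(y + 35.6)²) = 23.07 ≈ 23.08 km. ✓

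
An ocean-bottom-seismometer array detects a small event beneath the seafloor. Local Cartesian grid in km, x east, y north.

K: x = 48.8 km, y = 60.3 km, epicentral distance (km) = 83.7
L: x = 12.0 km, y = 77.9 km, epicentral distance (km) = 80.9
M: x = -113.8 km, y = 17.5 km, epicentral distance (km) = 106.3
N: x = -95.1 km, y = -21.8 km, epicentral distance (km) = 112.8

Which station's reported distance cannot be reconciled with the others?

Solve using three stations at a time. Using K, L, M (subtract circle equations pairwise → linear system) gives (x, y) ≈ (-9.0, -0.2).
Distances from that point to each station vs reported:
  K: calculated 83.7 vs reported 83.7 → residual 0.0 km
  L: calculated 80.9 vs reported 80.9 → residual 0.0 km
  M: calculated 106.3 vs reported 106.3 → residual 0.0 km
  N: calculated 88.8 vs reported 112.8 → residual 24.0 km
K, L, M are mutually consistent (residuals ≈ 0); N is off by 24.0 km.

N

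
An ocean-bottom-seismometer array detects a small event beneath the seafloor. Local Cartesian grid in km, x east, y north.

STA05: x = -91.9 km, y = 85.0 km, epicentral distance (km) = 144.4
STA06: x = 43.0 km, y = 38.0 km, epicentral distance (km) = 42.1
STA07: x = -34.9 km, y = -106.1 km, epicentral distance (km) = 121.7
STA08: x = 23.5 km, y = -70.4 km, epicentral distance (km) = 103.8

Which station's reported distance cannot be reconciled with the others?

STA08

Solve using three stations at a time. Using STA05, STA06, STA07 (subtract circle equations pairwise → linear system) gives (x, y) ≈ (24.8, -0.0).
Distances from that point to each station vs reported:
  STA05: calculated 144.4 vs reported 144.4 → residual 0.0 km
  STA06: calculated 42.2 vs reported 42.1 → residual 0.1 km
  STA07: calculated 121.7 vs reported 121.7 → residual 0.0 km
  STA08: calculated 70.4 vs reported 103.8 → residual 33.4 km
STA05, STA06, STA07 are mutually consistent (residuals ≈ 0); STA08 is off by 33.4 km.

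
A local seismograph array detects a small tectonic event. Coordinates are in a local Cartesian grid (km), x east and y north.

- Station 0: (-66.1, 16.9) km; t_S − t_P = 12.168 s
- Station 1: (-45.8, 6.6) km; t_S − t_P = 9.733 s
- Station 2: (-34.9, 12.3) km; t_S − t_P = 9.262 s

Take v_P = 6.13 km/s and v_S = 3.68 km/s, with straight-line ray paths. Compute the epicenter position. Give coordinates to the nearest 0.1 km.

x ≈ 24.8 km, y ≈ -48.6 km

Distance from S−P lag: d = Δt · v_P v_S / (v_P − v_S) = Δt · (6.13·3.68)/(6.13−3.68) ≈ 9.2075·Δt.
So d_Station 0 = 112.04, d_Station 1 = 89.62, d_Station 2 = 85.28 km.
Circle about each station: (x + 66.1)² + (y − 16.9)² = 112.04²; (x + 45.8)² + (y − 6.6)² = 89.62²; (x + 34.9)² + (y − 12.3)² = 85.28².
Subtracting the Station 0 equation from the Station 1 and Station 2 equations removes the quadratic terms:
40.6 x − 20.6 y = 2007.60
62.4 x − 9.2 y = 1994.76
Solving the 2×2 system: x ≈ 24.8, y ≈ -48.6 km.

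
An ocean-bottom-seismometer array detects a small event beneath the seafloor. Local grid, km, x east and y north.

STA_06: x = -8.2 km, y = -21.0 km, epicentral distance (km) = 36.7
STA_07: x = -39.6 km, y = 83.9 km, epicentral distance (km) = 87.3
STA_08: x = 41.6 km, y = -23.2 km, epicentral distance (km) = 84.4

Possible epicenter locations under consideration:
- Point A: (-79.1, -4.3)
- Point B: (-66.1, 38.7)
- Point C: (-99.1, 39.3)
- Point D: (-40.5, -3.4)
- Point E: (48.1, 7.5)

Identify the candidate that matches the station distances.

Point D

For each candidate, compare |candidate − station| to the reported distance:
Point A: residuals STA_06 36.1, STA_07 9.3, STA_08 37.8 → max 37.8 km
Point B: residuals STA_06 46.5, STA_07 34.9, STA_08 39.8 → max 46.5 km
Point C: residuals STA_06 72.4, STA_07 12.9, STA_08 69.6 → max 72.4 km
Point D: residuals STA_06 0.1, STA_07 0.0, STA_08 0.1 → max 0.1 km
Point E: residuals STA_06 26.4, STA_07 29.0, STA_08 53.0 → max 53.0 km
Only Point D has all residuals ≈ 0.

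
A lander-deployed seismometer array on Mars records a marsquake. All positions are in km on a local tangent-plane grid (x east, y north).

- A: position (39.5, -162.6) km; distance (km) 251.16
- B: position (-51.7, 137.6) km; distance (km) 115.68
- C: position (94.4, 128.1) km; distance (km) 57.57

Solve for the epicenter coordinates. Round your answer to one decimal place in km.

Circle about each station: (x − 39.5)² + (y + 162.6)² = 251.16²; (x + 51.7)² + (y − 137.6)² = 115.68²; (x − 94.4)² + (y − 128.1)² = 57.57².
Subtracting pairs of circle equations eliminates x²+y² and gives linear equations (the radical axes):
-182.4 x + 600.4 y = 43307.12
109.8 x + 581.4 y = 57089.00
Solving the 2×2 system: x ≈ 52.9, y ≈ 88.2 km.

x ≈ 52.9 km, y ≈ 88.2 km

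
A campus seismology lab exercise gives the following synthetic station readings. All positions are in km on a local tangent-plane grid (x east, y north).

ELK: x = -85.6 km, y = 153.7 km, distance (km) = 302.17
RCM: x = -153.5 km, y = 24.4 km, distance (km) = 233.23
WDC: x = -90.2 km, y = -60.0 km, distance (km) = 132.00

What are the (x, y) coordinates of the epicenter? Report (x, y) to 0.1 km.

x ≈ 22.7 km, y ≈ -128.4 km

Circle about each station: (x + 85.6)² + (y − 153.7)² = 302.17²; (x + 153.5)² + (y − 24.4)² = 233.23²; (x + 90.2)² + (y + 60.0)² = 132.00².
Subtracting the ELK equation from the RCM and WDC equations removes the quadratic terms:
-135.8 x − 258.6 y = 30117.04
-9.2 x − 427.4 y = 54667.70
Solving the 2×2 system: x ≈ 22.7, y ≈ -128.4 km.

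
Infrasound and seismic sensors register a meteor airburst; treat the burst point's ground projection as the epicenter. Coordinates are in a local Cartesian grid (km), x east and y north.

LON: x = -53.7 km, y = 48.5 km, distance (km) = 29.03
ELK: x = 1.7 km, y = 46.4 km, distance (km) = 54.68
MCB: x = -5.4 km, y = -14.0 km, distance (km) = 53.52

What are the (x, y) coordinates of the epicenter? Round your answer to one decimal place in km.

Circle about each station: (x + 53.7)² + (y − 48.5)² = 29.03²; (x − 1.7)² + (y − 46.4)² = 54.68²; (x + 5.4)² + (y + 14.0)² = 53.52².
Subtracting pairs of circle equations eliminates x²+y² and gives linear equations (the radical axes):
110.8 x − 4.2 y = -5227.25
96.6 x − 125.0 y = -7032.43
Solving the 2×2 system: x ≈ -46.4, y ≈ 20.4 km.
Check against LON (with the unrounded x, y): √((x + 53.7)²+(y − 48.5)²) = 29.03 ≈ 29.03 km. ✓

x ≈ -46.4 km, y ≈ 20.4 km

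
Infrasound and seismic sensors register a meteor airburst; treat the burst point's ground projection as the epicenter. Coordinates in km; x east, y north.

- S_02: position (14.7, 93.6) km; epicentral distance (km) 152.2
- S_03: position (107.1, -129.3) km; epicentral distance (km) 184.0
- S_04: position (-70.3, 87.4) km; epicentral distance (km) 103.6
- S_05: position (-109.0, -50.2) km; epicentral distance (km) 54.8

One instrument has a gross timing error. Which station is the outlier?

Solve using three stations at a time. Using S_02, S_03, S_05 (subtract circle equations pairwise → linear system) gives (x, y) ≈ (-54.8, -41.8).
Distances from that point to each station vs reported:
  S_02: calculated 152.2 vs reported 152.2 → residual 0.0 km
  S_03: calculated 184.0 vs reported 184.0 → residual 0.0 km
  S_04: calculated 130.2 vs reported 103.6 → residual 26.6 km
  S_05: calculated 54.8 vs reported 54.8 → residual 0.0 km
S_02, S_03, S_05 are mutually consistent (residuals ≈ 0); S_04 is off by 26.6 km.

S_04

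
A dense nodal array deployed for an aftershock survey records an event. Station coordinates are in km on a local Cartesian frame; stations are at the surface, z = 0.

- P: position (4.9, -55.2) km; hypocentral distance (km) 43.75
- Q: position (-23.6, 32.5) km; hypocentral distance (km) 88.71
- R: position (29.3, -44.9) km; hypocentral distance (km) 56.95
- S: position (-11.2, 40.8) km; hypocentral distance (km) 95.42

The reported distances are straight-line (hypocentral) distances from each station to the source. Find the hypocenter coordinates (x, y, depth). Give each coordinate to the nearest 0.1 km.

Each station gives a sphere (x−x_i)² + (y−y_i)² + z² = d_i² (stations at z=0).
Subtracting the P sphere from Q and R: z² cancels, leaving linear equations in x and y:
-57.0 x + 175.4 y = -7413.24
48.8 x + 20.6 y = -1525.79
Solving: x ≈ -11.805, y ≈ -46.101 km (keep extra digits for the depth step; rounded: -11.8, -46.1).
Then from the P sphere: z² = 43.75² − (x − 4.9)² − (y + 55.2)² with x = -11.805, y = -46.101, so z ≈ 39.398 ≈ 39.4 km.
Check against S (with the unrounded solution): distance 95.42 ≈ 95.42 km. ✓

(-11.8, -46.1, 39.4)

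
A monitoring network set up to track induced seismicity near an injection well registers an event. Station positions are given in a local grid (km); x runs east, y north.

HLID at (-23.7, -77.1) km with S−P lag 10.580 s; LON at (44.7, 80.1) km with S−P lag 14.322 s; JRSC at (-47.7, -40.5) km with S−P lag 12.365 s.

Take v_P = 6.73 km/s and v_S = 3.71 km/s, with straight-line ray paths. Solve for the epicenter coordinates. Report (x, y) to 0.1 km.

Distance from S−P lag: d = Δt · v_P v_S / (v_P − v_S) = Δt · (6.73·3.71)/(6.73−3.71) ≈ 8.2676·Δt.
So d_HLID = 87.47, d_LON = 118.41, d_JRSC = 102.23 km.
Circle about each station: (x + 23.7)² + (y + 77.1)² = 87.47²; (x − 44.7)² + (y − 80.1)² = 118.41²; (x + 47.7)² + (y + 40.5)² = 102.23².
Subtracting pairs of circle equations eliminates x²+y² and gives linear equations (the radical axes):
136.8 x + 314.4 y = -4461.93
-48.0 x + 73.2 y = -5390.53
Solving the 2×2 system: x ≈ 54.5, y ≈ -37.9 km.

(54.5, -37.9)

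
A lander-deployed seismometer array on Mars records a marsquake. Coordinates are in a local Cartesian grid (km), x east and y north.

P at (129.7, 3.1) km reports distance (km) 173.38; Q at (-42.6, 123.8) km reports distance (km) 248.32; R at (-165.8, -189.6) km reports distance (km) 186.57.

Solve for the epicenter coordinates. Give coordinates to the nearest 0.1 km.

Circle about each station: (x − 129.7)² + (y − 3.1)² = 173.38²; (x + 42.6)² + (y − 123.8)² = 248.32²; (x + 165.8)² + (y + 189.6)² = 186.57².
Subtracting the P equation from the Q and R equations removes the quadratic terms:
-344.6 x + 241.4 y = -31292.70
-591.0 x − 385.4 y = 41858.36
Solving the 2×2 system: x ≈ 7.1, y ≈ -119.5 km.

(7.1, -119.5)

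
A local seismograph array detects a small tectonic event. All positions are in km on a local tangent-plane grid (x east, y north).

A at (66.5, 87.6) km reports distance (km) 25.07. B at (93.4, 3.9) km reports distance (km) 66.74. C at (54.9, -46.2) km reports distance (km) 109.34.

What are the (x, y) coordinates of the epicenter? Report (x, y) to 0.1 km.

Circle about each station: (x − 66.5)² + (y − 87.6)² = 25.07²; (x − 93.4)² + (y − 3.9)² = 66.74²; (x − 54.9)² + (y + 46.2)² = 109.34².
Subtracting the A equation from the B and C equations removes the quadratic terms:
53.8 x − 167.4 y = -7182.96
-23.2 x − 267.6 y = -18274.29
Solving the 2×2 system: x ≈ 62.2, y ≈ 62.9 km.

62.2 km east, 62.9 km north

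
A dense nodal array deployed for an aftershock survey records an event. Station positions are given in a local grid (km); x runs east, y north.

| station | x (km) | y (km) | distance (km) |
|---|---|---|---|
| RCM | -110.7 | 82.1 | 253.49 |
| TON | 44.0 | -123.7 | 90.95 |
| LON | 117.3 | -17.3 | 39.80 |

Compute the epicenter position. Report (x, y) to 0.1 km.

Circle about each station: (x + 110.7)² + (y − 82.1)² = 253.49²; (x − 44.0)² + (y + 123.7)² = 90.95²; (x − 117.3)² + (y + 17.3)² = 39.80².
Subtracting the RCM equation from the TON and LON equations removes the quadratic terms:
309.4 x − 411.6 y = 54228.07
456.0 x − 198.8 y = 57736.82
Solving the 2×2 system: x ≈ 102.9, y ≈ -54.4 km.

102.9 km east, -54.4 km north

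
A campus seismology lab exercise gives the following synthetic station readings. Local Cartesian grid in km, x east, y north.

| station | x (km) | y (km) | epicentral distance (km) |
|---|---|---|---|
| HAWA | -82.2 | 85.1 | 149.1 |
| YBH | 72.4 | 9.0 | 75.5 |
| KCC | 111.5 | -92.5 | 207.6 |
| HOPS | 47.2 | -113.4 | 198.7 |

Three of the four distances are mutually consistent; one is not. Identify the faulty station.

KCC

Solve using three stations at a time. Using HAWA, YBH, HOPS (subtract circle equations pairwise → linear system) gives (x, y) ≈ (66.9, 84.3).
Distances from that point to each station vs reported:
  HAWA: calculated 149.1 vs reported 149.1 → residual 0.0 km
  YBH: calculated 75.5 vs reported 75.5 → residual 0.0 km
  KCC: calculated 182.4 vs reported 207.6 → residual 25.2 km
  HOPS: calculated 198.7 vs reported 198.7 → residual 0.0 km
HAWA, YBH, HOPS are mutually consistent (residuals ≈ 0); KCC is off by 25.2 km.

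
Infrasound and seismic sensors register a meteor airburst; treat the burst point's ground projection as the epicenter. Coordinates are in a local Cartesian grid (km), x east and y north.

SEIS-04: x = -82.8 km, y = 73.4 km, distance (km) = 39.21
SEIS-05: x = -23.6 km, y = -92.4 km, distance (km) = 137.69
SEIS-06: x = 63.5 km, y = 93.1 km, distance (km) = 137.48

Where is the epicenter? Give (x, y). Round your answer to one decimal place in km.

x ≈ -63.1 km, y ≈ 39.5 km

Circle about each station: (x + 82.8)² + (y − 73.4)² = 39.21²; (x + 23.6)² + (y + 92.4)² = 137.69²; (x − 63.5)² + (y − 93.1)² = 137.48².
Subtracting pairs of circle equations eliminates x²+y² and gives linear equations (the radical axes):
118.4 x − 331.6 y = -20569.79
292.6 x + 39.4 y = -16906.87
Solving the 2×2 system: x ≈ -63.1, y ≈ 39.5 km.
Check against SEIS-04 (with the unrounded x, y): √((x + 82.8)²+(y − 73.4)²) = 39.21 ≈ 39.21 km. ✓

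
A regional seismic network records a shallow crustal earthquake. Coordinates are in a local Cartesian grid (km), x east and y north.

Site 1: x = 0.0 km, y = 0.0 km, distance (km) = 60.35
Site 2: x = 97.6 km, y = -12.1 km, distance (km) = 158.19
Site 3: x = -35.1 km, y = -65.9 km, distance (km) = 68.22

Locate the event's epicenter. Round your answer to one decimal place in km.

Circle about each station: x² + y² = 60.35²; (x − 97.6)² + (y + 12.1)² = 158.19²; (x + 35.1)² + (y + 65.9)² = 68.22².
Subtracting the Site 1 equation from the Site 2 and Site 3 equations removes the quadratic terms:
195.2 x − 24.2 y = -11709.78
-70.2 x − 131.8 y = 4562.97
Solving the 2×2 system: x ≈ -60.3, y ≈ -2.5 km.
Check against Site 1 (with the unrounded x, y): √(x²+y²) = 60.35 ≈ 60.35 km. ✓

-60.3 km east, -2.5 km north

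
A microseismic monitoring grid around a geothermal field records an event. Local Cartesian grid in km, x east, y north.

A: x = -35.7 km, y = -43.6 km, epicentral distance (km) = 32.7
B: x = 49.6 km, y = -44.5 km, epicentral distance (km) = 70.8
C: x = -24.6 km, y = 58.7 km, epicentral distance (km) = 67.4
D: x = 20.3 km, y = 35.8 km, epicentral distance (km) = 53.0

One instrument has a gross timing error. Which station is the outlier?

A

Solve using three stations at a time. Using B, C, D (subtract circle equations pairwise → linear system) gives (x, y) ≈ (-10.6, -7.3).
Distances from that point to each station vs reported:
  A: calculated 44.1 vs reported 32.7 → residual 11.4 km
  B: calculated 70.8 vs reported 70.8 → residual 0.0 km
  C: calculated 67.4 vs reported 67.4 → residual 0.0 km
  D: calculated 53.0 vs reported 53.0 → residual 0.0 km
B, C, D are mutually consistent (residuals ≈ 0); A is off by 11.4 km.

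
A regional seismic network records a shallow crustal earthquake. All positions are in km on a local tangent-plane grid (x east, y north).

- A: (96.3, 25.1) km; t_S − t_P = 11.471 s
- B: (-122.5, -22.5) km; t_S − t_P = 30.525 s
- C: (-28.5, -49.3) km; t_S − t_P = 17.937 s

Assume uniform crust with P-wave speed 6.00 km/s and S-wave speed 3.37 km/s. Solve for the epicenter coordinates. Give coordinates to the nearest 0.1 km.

108.8 km east, -62.2 km north

Distance from S−P lag: d = Δt · v_P v_S / (v_P − v_S) = Δt · (6.00·3.37)/(6.00−3.37) ≈ 7.6882·Δt.
So d_A = 88.19, d_B = 234.68, d_C = 137.90 km.
Circle about each station: (x − 96.3)² + (y − 25.1)² = 88.19²; (x + 122.5)² + (y + 22.5)² = 234.68²; (x + 28.5)² + (y + 49.3)² = 137.90².
Subtracting pairs of circle equations eliminates x²+y² and gives linear equations (the radical axes):
-437.6 x − 95.2 y = -41688.43
-249.6 x − 148.8 y = -17899.89
Solving the 2×2 system: x ≈ 108.8, y ≈ -62.2 km.
Check against A (with the unrounded x, y): √((x − 96.3)²+(y − 25.1)²) = 88.20 ≈ 88.19 km. ✓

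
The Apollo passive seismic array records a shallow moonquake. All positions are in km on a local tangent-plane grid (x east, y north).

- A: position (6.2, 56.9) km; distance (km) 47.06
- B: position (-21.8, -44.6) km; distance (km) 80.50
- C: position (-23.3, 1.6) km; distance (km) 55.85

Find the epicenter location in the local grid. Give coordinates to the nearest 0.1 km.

x ≈ 30.5 km, y ≈ 16.6 km

Circle about each station: (x − 6.2)² + (y − 56.9)² = 47.06²; (x + 21.8)² + (y + 44.6)² = 80.50²; (x + 23.3)² + (y − 1.6)² = 55.85².
Subtracting the A equation from the B and C equations removes the quadratic terms:
-56.0 x − 203.0 y = -5077.26
-59.0 x − 110.6 y = -3635.18
Solving the 2×2 system: x ≈ 30.5, y ≈ 16.6 km.
Check against A (with the unrounded x, y): √((x − 6.2)²+(y − 56.9)²) = 47.06 ≈ 47.06 km. ✓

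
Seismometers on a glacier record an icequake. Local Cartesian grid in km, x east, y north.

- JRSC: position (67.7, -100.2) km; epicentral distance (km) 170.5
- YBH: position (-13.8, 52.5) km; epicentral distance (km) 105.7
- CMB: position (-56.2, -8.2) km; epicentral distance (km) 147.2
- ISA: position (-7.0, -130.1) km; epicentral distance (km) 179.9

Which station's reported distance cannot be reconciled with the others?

JRSC

Solve using three stations at a time. Using YBH, CMB, ISA (subtract circle equations pairwise → linear system) gives (x, y) ≈ (87.7, 22.9).
Distances from that point to each station vs reported:
  JRSC: calculated 124.7 vs reported 170.5 → residual 45.8 km
  YBH: calculated 105.8 vs reported 105.7 → residual 0.1 km
  CMB: calculated 147.2 vs reported 147.2 → residual 0.0 km
  ISA: calculated 179.9 vs reported 179.9 → residual 0.0 km
YBH, CMB, ISA are mutually consistent (residuals ≈ 0); JRSC is off by 45.8 km.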